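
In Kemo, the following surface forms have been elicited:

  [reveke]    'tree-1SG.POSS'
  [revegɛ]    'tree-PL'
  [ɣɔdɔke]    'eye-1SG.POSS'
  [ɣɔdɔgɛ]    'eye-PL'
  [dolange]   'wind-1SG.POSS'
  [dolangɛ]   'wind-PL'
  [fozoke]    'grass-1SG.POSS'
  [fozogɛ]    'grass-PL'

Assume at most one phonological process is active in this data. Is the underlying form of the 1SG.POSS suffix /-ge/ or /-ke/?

/-ke/

The 1SG.POSS suffix surfaces as [-ge] and [-ke], depending on the final segment of the stem.
By contrast the PL suffix keeps its initial [g] throughout — that segment must be underlying.
The 1SG.POSS suffix is therefore /-ke/ underlyingly, with post-nasal voicing: voiceless stops become voiced after a nasal.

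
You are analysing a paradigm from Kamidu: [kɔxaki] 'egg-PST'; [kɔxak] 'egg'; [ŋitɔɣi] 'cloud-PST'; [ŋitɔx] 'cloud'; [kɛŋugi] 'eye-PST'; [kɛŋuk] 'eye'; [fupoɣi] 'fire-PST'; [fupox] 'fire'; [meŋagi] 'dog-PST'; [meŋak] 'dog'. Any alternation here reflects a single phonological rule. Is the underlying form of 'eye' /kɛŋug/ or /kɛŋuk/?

/kɛŋug/

The root 'eye' surfaces as [kɛŋugi] and [kɛŋuk], with a stem-final [g] ~ [k] alternation.
Compare 'egg', with invariant [k] in [kɔxaki] and [kɔxak]: an analysis with underlying /k/ and a rule producing [g] before the PST suffix would wrongly predict alternation here too.
The alternation reflects word-final obstruent devoicing: voiced obstruents become voiceless word-finally. /g/ is underlying.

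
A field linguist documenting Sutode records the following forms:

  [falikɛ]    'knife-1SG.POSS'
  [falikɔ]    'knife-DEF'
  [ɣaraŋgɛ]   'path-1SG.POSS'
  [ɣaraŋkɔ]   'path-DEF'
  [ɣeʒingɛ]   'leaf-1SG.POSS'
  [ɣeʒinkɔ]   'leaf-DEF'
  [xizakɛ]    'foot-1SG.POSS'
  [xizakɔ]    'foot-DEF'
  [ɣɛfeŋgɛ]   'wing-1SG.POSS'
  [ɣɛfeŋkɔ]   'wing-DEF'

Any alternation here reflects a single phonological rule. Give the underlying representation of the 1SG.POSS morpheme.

/-gɛ/

The 1SG.POSS morpheme has two allomorphs, [-gɛ] and [-kɛ].
The DEF suffix, which begins with [k], is invariant after every stem; so [k] is not altered by any rule here.
The 1SG.POSS suffix is therefore /-gɛ/ underlyingly, with post-vocalic devoicing: voiced stops become voiceless after a vowel.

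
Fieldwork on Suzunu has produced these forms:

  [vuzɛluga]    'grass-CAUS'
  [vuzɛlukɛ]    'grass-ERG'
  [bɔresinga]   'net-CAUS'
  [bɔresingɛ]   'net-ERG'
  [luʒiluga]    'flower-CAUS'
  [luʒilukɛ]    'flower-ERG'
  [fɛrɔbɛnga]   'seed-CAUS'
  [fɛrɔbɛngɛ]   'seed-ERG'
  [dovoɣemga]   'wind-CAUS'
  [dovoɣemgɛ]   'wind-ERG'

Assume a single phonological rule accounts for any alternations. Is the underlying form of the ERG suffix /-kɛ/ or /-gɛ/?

/-kɛ/

The ERG suffix surfaces as [-gɛ] and [-kɛ], depending on the final segment of the stem.
By contrast the CAUS suffix keeps its initial [g] throughout — that segment must be underlying.
The ERG suffix is therefore /-kɛ/ underlyingly, with post-nasal voicing: voiceless stops become voiced after a nasal.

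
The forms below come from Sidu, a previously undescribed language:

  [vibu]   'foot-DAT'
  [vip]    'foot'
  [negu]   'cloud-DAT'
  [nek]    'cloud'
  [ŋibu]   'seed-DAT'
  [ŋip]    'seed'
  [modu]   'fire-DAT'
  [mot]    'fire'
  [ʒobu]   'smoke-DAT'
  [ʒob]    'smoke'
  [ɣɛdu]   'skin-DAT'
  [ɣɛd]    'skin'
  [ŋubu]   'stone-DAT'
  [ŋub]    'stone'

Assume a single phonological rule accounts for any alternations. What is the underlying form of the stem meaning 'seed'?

The root 'seed' surfaces as [ŋibu] and [ŋip], with a stem-final [b] ~ [p] alternation.
Compare 'stone', with invariant [b] in [ŋubu] and [ŋub]: an analysis with underlying /b/ and a rule producing [p] in isolation would wrongly predict alternation here too.
The underlying segment must be /p/; voiceless stops become voiced between vowels, yielding [b] there.
So 'seed' = /ŋip/.

/ŋip/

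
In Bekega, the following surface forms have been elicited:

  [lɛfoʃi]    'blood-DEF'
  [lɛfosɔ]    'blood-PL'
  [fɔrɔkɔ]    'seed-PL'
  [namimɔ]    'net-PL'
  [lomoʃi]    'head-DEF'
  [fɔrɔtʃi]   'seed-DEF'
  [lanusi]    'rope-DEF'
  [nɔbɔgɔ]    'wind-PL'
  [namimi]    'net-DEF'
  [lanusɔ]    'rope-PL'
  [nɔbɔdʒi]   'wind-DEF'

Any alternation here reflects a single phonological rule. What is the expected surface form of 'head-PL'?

[lomosɔ]

The root 'blood' surfaces as [lɛfosɔ] and [lɛfoʃi], with a stem-final [s] ~ [ʃ] alternation.
But 'rope' keeps [s] in both environments ([lanusɔ], [lanusi]), so there is no rule changing /s/ to [ʃ] before the DEF suffix.
The underlying segment must be /ʃ/; palato-alveolar /tʃ/, /dʒ/ and /ʃ/ become [k], [g] and [s] when no front vowel follows, yielding [s] there.
The one attested form of 'head', [lomoʃi], shows underlying /lomoʃ/. Applying the same rule when no front vowel follows gives [lomosɔ].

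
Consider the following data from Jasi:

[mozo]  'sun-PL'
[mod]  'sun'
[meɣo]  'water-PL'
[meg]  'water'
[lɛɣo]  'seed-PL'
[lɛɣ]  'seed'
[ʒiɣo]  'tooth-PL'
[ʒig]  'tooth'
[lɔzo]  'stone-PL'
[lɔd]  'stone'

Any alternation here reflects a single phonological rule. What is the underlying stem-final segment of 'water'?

The stem for 'water' ends in [ɣ] in [meɣo] but [g] in [meg].
Compare 'seed', with invariant [ɣ] in [lɛɣo] and [lɛɣ]: an analysis with underlying /ɣ/ and a rule producing [g] in isolation would wrongly predict alternation here too.
So /g/ is underlying, and a rule of intervocalic spirantization — voiced stops become fricatives between vowels — gives [ɣ].

/g/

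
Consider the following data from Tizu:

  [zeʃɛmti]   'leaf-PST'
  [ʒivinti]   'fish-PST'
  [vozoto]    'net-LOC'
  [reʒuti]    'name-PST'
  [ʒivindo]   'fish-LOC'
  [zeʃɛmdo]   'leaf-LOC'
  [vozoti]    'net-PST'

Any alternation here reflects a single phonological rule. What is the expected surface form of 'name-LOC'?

The LOC suffix surfaces as [-do] and [-to], depending on the final segment of the stem.
By contrast the PST suffix keeps its initial [t] throughout — that segment must be underlying.
The LOC suffix is therefore /-do/ underlyingly, with post-vocalic devoicing: voiced stops become voiceless after a vowel.
After 'name', which ends in a vowel, the suffix surfaces as [-to], giving [reʒuto].

[reʒuto]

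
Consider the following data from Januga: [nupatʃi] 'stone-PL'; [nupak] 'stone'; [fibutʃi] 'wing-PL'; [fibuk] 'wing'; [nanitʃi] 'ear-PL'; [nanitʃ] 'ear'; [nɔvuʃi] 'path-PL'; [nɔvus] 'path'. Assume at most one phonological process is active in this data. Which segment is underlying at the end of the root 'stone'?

'stone' shows [tʃ] ~ [k] at the end of the stem ([nupatʃi] vs [nupak]).
If /tʃ/ were underlying and a rule turned it into [k] in isolation, 'ear' would also alternate; but it has [tʃ] in both [nanitʃi] and [nanitʃ].
So /k/ is underlying, and a rule of palatalization before a front vowel — /k/ and /s/ become palato-alveolar [tʃ] and [ʃ] before a front vowel — gives [tʃ].

/k/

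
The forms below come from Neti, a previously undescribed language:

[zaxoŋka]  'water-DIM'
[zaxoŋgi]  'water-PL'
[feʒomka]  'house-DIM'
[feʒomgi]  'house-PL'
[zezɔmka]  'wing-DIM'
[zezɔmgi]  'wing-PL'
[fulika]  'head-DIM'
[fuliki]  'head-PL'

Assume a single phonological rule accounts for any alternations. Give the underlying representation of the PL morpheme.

/-gi/

The PL morpheme has two allomorphs, [-gi] and [-ki].
The DIM suffix, which begins with [k], is invariant after every stem; so [k] is not altered by any rule here.
So the underlying form is /-gi/, and voiced stops become voiceless after a vowel.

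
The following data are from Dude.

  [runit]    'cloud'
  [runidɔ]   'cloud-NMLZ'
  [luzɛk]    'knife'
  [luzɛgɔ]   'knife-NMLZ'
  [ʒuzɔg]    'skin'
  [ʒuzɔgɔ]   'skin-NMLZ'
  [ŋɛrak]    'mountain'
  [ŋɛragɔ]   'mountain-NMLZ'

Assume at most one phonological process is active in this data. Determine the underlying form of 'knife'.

In [luzɛk] and [luzɛgɔ] the final segment of 'knife' alternates: [k] ~ [g].
If /g/ were underlying and a rule turned it into [k] in isolation, 'skin' would also alternate; but it has [g] in both [ʒuzɔg] and [ʒuzɔgɔ].
The alternation reflects intervocalic voicing: voiceless stops become voiced between vowels. /k/ is underlying.
So 'knife' = /luzɛk/.

/luzɛk/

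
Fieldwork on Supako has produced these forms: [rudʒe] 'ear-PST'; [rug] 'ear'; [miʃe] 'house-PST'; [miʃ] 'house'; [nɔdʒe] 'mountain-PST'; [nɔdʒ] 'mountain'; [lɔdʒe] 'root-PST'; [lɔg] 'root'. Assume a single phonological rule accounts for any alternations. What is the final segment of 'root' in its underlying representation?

In [lɔdʒe] and [lɔg] the final segment of 'root' alternates: [dʒ] ~ [g].
Compare 'mountain', with invariant [dʒ] in [nɔdʒe] and [nɔdʒ]: an analysis with underlying /dʒ/ and a rule producing [g] in isolation would wrongly predict alternation here too.
The underlying segment must be /g/; /g/ becomes palato-alveolar [dʒ] before a front vowel, yielding [dʒ] there.

/g/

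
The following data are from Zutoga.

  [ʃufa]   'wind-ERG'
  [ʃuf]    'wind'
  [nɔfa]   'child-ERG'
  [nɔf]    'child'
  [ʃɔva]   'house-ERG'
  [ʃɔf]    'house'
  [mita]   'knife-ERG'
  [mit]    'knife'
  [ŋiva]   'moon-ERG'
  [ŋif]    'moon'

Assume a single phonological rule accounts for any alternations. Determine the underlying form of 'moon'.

The root 'moon' surfaces as [ŋiva] and [ŋif], with a stem-final [v] ~ [f] alternation.
Compare 'child', with invariant [f] in [nɔfa] and [nɔf]: an analysis with underlying /f/ and a rule producing [v] before the ERG suffix would wrongly predict alternation here too.
So /v/ is underlying, and a rule of word-final obstruent devoicing — voiced obstruents become voiceless word-finally — gives [f].

/ŋiv/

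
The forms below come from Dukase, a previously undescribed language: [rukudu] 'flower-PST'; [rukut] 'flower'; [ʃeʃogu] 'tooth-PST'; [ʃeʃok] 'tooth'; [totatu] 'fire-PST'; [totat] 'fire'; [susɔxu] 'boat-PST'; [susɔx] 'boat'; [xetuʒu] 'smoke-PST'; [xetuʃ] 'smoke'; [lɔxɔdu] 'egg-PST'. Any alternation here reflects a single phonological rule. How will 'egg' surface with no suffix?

[lɔxɔt]

'flower' shows [d] ~ [t] at the end of the stem ([rukudu] vs [rukut]).
The stem 'fire' ([totatu], [totat]) shows [t] unchanged in both environments, so [t] cannot be basic with [d] derived before the PST suffix.
So /d/ is underlying, and a rule of word-final obstruent devoicing — voiced obstruents become voiceless word-finally — gives [t].
The one attested form of 'egg', [lɔxɔdu], shows underlying /lɔxɔd/. Applying the same rule word-finally gives [lɔxɔt].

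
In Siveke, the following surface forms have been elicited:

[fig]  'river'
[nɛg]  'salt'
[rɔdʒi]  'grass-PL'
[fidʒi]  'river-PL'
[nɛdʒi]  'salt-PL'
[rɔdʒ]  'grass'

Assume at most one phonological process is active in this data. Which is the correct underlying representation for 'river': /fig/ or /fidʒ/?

/fig/

'river' shows [g] ~ [dʒ] at the end of the stem ([fig] vs [fidʒi]).
The stem 'grass' ([rɔdʒ], [rɔdʒi]) shows [dʒ] unchanged in both environments, so [dʒ] cannot be basic with [g] derived in isolation.
Therefore /g/ is basic and [dʒ] is derived by palatalization before a front vowel (/g/ becomes palato-alveolar [dʒ] before a front vowel).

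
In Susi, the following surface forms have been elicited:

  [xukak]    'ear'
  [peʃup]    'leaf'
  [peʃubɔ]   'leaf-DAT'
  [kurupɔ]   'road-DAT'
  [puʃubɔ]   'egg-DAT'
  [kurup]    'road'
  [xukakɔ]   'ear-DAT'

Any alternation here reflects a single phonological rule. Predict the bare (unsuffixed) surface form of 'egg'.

[puʃup]

The root 'leaf' surfaces as [peʃubɔ] and [peʃup], with a stem-final [b] ~ [p] alternation.
Compare 'road', with invariant [p] in [kurupɔ] and [kurup]: an analysis with underlying /p/ and a rule producing [b] before the DAT suffix would wrongly predict alternation here too.
So /b/ is underlying, and a rule of word-final obstruent devoicing — voiced obstruents become voiceless word-finally — gives [p].
From [puʃubɔ] the stem 'egg' is /puʃub/; word-finally this yields [puʃup].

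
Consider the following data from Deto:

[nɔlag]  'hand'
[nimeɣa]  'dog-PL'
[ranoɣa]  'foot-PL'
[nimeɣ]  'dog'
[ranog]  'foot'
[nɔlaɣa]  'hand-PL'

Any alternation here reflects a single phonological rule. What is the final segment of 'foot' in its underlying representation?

/g/

The stem for 'foot' ends in [g] in [ranog] but [ɣ] in [ranoɣa].
The stem 'dog' ([nimeɣ], [nimeɣa]) shows [ɣ] unchanged in both environments, so [ɣ] cannot be basic with [g] derived in isolation.
Therefore /g/ is basic and [ɣ] is derived by intervocalic spirantization (voiced stops become fricatives between vowels).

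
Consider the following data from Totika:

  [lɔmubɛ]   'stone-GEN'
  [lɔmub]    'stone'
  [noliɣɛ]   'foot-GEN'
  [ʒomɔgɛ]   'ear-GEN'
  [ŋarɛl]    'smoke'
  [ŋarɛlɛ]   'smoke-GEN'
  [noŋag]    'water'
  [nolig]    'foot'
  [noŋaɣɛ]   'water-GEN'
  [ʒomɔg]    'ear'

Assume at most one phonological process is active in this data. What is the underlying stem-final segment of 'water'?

In [noŋaɣɛ] and [noŋag] the final segment of 'water' alternates: [ɣ] ~ [g].
Compare 'ear', with invariant [g] in [ʒomɔgɛ] and [ʒomɔg]: an analysis with underlying /g/ and a rule producing [ɣ] before the GEN suffix would wrongly predict alternation here too.
The underlying segment must be /ɣ/; voiced fricatives become stops word-finally, yielding [g] there.

/ɣ/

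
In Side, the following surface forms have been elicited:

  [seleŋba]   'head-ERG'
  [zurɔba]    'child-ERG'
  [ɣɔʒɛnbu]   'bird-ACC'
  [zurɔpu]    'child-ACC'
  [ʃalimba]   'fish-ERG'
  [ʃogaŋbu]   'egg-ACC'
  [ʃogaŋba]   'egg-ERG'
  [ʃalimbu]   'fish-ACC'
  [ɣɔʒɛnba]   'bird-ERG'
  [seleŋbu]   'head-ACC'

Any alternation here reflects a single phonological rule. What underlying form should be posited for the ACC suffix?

The ACC morpheme has two allomorphs, [-bu] and [-pu].
By contrast the ERG suffix keeps its initial [b] throughout — that segment must be underlying.
So the underlying form is /-pu/, and voiceless stops become voiced after a nasal.

/-pu/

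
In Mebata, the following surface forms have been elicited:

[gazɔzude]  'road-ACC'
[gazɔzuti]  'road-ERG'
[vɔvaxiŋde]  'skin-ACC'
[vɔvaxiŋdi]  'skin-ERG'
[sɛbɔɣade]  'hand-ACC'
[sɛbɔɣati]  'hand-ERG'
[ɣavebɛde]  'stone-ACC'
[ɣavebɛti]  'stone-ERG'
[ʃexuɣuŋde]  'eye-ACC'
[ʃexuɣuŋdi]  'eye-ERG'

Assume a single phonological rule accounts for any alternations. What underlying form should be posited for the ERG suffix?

The ERG morpheme has two allomorphs, [-di] and [-ti].
By contrast the ACC suffix keeps its initial [d] throughout — that segment must be underlying.
The ERG suffix is therefore /-ti/ underlyingly, with post-nasal voicing: voiceless stops become voiced after a nasal.

/-ti/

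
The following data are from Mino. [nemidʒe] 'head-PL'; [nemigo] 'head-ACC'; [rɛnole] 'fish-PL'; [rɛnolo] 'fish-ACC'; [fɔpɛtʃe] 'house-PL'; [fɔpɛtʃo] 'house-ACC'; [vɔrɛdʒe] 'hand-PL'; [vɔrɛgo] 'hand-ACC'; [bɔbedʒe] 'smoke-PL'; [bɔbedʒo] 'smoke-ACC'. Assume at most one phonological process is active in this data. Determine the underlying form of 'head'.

'head' shows [dʒ] ~ [g] at the end of the stem ([nemidʒe] vs [nemigo]).
The stem 'smoke' ([bɔbedʒe], [bɔbedʒo]) shows [dʒ] unchanged in both environments, so [dʒ] cannot be basic with [g] derived before the ACC suffix.
The underlying segment must be /g/; /g/ becomes palato-alveolar [dʒ] before a front vowel, yielding [dʒ] there.

/nemig/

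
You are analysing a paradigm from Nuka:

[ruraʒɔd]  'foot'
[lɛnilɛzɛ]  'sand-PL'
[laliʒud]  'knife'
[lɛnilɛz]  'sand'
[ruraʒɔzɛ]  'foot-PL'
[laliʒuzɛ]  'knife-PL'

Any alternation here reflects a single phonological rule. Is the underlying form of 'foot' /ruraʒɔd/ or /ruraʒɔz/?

The stem for 'foot' ends in [z] in [ruraʒɔzɛ] but [d] in [ruraʒɔd].
Compare 'sand', with invariant [z] in [lɛnilɛzɛ] and [lɛnilɛz]: an analysis with underlying /z/ and a rule producing [d] in isolation would wrongly predict alternation here too.
The underlying segment must be /d/; voiced stops become fricatives between vowels, yielding [z] there.

/ruraʒɔd/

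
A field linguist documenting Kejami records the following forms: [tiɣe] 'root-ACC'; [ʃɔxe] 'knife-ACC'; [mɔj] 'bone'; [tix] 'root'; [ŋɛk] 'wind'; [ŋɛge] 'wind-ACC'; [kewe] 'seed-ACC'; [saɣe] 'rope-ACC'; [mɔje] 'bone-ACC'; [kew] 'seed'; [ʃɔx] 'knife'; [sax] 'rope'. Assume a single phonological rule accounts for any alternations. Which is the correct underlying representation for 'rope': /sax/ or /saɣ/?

/saɣ/

'rope' shows [ɣ] ~ [x] at the end of the stem ([saɣe] vs [sax]).
If /x/ were underlying and a rule turned it into [ɣ] before the ACC suffix, 'knife' would also alternate; but it has [x] in both [ʃɔxe] and [ʃɔx].
The alternation reflects word-final obstruent devoicing: voiced obstruents become voiceless word-finally. /ɣ/ is underlying.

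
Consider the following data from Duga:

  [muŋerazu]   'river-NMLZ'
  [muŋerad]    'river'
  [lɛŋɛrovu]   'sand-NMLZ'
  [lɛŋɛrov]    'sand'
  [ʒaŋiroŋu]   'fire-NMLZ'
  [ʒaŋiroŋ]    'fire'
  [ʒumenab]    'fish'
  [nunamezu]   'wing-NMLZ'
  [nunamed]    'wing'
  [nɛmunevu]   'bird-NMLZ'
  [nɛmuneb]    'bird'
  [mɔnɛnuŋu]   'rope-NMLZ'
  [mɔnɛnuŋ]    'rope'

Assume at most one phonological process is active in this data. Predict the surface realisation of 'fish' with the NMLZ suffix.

[ʒumenavu]

The root 'bird' surfaces as [nɛmunevu] and [nɛmuneb], with a stem-final [v] ~ [b] alternation.
If /v/ were underlying and a rule turned it into [b] in isolation, 'sand' would also alternate; but it has [v] in both [lɛŋɛrovu] and [lɛŋɛrov].
The alternation reflects intervocalic spirantization: voiced stops become fricatives between vowels. /b/ is underlying.
The one attested form of 'fish', [ʒumenab], shows underlying /ʒumenab/. Applying the same rule between vowels gives [ʒumenavu].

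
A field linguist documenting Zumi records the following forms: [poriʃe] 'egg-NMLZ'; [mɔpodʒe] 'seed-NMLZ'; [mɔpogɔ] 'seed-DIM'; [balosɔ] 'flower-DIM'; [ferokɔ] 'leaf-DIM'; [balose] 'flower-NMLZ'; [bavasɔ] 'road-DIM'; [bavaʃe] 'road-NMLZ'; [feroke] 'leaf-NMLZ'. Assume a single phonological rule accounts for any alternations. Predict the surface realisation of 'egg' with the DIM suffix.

[porisɔ]

The stem for 'road' ends in [ʃ] in [bavaʃe] but [s] in [bavasɔ].
Compare 'flower', with invariant [s] in [balose] and [balosɔ]: an analysis with underlying /s/ and a rule producing [ʃ] before the NMLZ suffix would wrongly predict alternation here too.
The alternation reflects depalatalization: palato-alveolar /dʒ/ and /ʃ/ become [g] and [s] when no front vowel follows. /ʃ/ is underlying.
The one attested form of 'egg', [poriʃe], shows underlying /poriʃ/. Applying the same rule when no front vowel follows gives [porisɔ].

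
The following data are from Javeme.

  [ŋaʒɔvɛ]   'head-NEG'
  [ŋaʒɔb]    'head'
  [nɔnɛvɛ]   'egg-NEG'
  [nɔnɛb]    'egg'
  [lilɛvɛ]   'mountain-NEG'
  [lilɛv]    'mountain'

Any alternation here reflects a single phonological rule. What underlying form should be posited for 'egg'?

/nɔnɛb/

In [nɔnɛvɛ] and [nɔnɛb] the final segment of 'egg' alternates: [v] ~ [b].
Compare 'mountain', with invariant [v] in [lilɛvɛ] and [lilɛv]: an analysis with underlying /v/ and a rule producing [b] in isolation would wrongly predict alternation here too.
So /b/ is underlying, and a rule of intervocalic spirantization — voiced stops become fricatives between vowels — gives [v].
The underlying form of 'egg' is therefore /nɔnɛb/.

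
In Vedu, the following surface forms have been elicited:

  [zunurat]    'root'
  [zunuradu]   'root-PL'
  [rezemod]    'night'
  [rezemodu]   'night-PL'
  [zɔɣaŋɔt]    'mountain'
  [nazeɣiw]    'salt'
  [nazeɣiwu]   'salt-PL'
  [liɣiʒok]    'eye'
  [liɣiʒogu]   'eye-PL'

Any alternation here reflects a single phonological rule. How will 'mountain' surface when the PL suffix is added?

[zɔɣaŋɔdu]

'root' shows [t] ~ [d] at the end of the stem ([zunurat] vs [zunuradu]).
If /d/ were underlying and a rule turned it into [t] in isolation, 'night' would also alternate; but it has [d] in both [rezemod] and [rezemodu].
Therefore /t/ is basic and [d] is derived by intervocalic voicing (voiceless stops become voiced between vowels).
From [zɔɣaŋɔt] the stem 'mountain' is /zɔɣaŋɔt/; between vowels this yields [zɔɣaŋɔdu].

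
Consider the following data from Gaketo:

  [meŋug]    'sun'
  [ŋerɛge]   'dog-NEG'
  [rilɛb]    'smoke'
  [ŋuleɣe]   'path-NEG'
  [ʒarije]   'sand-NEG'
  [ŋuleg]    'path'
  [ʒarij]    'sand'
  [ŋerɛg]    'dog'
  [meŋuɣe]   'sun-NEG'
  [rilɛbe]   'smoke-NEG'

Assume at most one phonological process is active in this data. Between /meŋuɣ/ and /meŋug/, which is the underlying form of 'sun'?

/meŋuɣ/

The root 'sun' surfaces as [meŋuɣe] and [meŋug], with a stem-final [ɣ] ~ [g] alternation.
But 'dog' keeps [g] in both environments ([ŋerɛge], [ŋerɛg]), so there is no rule changing /g/ to [ɣ] before the NEG suffix.
So /ɣ/ is underlying, and a rule of word-final hardening — voiced fricatives become stops word-finally — gives [g].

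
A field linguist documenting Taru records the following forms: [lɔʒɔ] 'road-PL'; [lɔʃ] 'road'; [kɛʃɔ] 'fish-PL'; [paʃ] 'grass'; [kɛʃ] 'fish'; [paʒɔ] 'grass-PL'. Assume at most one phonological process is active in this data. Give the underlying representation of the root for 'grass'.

'grass' shows [ʒ] ~ [ʃ] at the end of the stem ([paʒɔ] vs [paʃ]).
The stem 'fish' ([kɛʃɔ], [kɛʃ]) shows [ʃ] unchanged in both environments, so [ʃ] cannot be basic with [ʒ] derived before the PL suffix.
The underlying segment must be /ʒ/; voiced obstruents become voiceless word-finally, yielding [ʃ] there.

/paʒ/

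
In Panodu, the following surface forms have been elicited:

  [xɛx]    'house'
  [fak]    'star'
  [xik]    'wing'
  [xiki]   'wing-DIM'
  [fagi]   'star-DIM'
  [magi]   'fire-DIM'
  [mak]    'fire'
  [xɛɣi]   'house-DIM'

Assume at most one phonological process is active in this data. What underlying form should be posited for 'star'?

'star' shows [g] ~ [k] at the end of the stem ([fagi] vs [fak]).
Compare 'wing', with invariant [k] in [xiki] and [xik]: an analysis with underlying /k/ and a rule producing [g] before the DIM suffix would wrongly predict alternation here too.
So /g/ is underlying, and a rule of word-final obstruent devoicing — voiced obstruents become voiceless word-finally — gives [k].
The underlying form of 'star' is therefore /fag/.

/fag/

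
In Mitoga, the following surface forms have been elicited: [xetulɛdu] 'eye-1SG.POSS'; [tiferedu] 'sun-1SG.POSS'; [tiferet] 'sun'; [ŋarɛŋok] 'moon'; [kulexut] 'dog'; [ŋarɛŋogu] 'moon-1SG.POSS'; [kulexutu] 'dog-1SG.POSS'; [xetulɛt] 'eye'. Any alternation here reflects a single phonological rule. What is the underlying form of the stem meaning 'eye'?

/xetulɛd/

The root 'eye' surfaces as [xetulɛdu] and [xetulɛt], with a stem-final [d] ~ [t] alternation.
If /t/ were underlying and a rule turned it into [d] before the 1SG.POSS suffix, 'dog' would also alternate; but it has [t] in both [kulexutu] and [kulexut].
So /d/ is underlying, and a rule of word-final obstruent devoicing — voiced obstruents become voiceless word-finally — gives [t].
The underlying form of 'eye' is therefore /xetulɛd/.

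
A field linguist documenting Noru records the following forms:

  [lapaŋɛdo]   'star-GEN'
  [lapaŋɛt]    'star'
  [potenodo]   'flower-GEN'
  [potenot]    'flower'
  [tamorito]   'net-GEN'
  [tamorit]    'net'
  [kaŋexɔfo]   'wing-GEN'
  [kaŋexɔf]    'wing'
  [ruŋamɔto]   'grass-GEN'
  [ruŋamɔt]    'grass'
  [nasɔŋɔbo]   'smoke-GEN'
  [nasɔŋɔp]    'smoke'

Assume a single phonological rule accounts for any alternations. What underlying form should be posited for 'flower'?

/potenod/

The root 'flower' surfaces as [potenodo] and [potenot], with a stem-final [d] ~ [t] alternation.
If /t/ were underlying and a rule turned it into [d] before the GEN suffix, 'net' would also alternate; but it has [t] in both [tamorito] and [tamorit].
So /d/ is underlying, and a rule of word-final obstruent devoicing — voiced obstruents become voiceless word-finally — gives [t].
Hence 'flower' is /potenod/ underlyingly.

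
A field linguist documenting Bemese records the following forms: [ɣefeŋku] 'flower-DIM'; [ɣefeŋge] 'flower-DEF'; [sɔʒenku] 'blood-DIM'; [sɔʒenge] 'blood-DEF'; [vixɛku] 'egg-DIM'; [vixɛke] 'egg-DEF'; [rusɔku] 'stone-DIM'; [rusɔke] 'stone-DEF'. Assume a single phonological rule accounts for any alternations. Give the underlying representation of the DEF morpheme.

The DEF morpheme has two allomorphs, [-ge] and [-ke].
By contrast the DIM suffix keeps its initial [k] throughout — that segment must be underlying.
The DEF suffix is therefore /-ge/ underlyingly, with post-vocalic devoicing: voiced stops become voiceless after a vowel.

/-ge/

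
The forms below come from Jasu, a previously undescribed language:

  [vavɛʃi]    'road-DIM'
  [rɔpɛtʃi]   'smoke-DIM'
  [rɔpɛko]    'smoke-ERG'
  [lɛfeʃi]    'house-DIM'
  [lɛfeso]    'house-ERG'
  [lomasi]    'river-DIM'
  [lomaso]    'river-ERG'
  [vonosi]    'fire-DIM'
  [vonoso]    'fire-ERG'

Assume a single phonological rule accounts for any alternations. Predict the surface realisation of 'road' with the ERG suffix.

[vavɛso]

The stem for 'house' ends in [ʃ] in [lɛfeʃi] but [s] in [lɛfeso].
If /s/ were underlying and a rule turned it into [ʃ] before the DIM suffix, 'fire' would also alternate; but it has [s] in both [vonosi] and [vonoso].
The alternation reflects depalatalization: palato-alveolar /tʃ/ and /ʃ/ become [k] and [s] when no front vowel follows. /ʃ/ is underlying.
From [vavɛʃi] the stem 'road' is /vavɛʃ/; when no front vowel follows this yields [vavɛso].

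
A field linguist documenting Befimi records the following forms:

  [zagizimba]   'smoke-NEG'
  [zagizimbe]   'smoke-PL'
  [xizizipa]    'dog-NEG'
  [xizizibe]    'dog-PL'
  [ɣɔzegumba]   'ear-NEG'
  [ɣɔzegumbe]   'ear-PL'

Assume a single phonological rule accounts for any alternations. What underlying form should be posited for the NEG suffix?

The NEG morpheme has two allomorphs, [-ba] and [-pa].
By contrast the PL suffix keeps its initial [b] throughout — that segment must be underlying.
So the underlying form is /-pa/, and voiceless stops become voiced after a nasal.

/-pa/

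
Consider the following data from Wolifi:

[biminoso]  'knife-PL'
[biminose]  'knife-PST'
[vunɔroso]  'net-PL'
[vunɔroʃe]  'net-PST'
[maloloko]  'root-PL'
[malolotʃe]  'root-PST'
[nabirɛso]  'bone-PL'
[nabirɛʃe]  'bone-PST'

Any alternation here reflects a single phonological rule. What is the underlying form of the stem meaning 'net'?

/vunɔroʃ/

In [vunɔroso] and [vunɔroʃe] the final segment of 'net' alternates: [s] ~ [ʃ].
If /s/ were underlying and a rule turned it into [ʃ] before the PST suffix, 'knife' would also alternate; but it has [s] in both [biminoso] and [biminose].
The underlying segment must be /ʃ/; palato-alveolar /tʃ/ and /ʃ/ become [k] and [s] when no front vowel follows, yielding [s] there.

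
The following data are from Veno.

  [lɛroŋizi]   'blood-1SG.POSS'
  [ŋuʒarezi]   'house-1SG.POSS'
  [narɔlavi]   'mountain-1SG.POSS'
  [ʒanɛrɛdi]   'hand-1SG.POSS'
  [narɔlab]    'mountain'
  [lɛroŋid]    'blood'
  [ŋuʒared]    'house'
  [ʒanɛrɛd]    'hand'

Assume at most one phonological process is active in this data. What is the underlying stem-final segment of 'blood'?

/z/

In [lɛroŋizi] and [lɛroŋid] the final segment of 'blood' alternates: [z] ~ [d].
But 'hand' keeps [d] in both environments ([ʒanɛrɛdi], [ʒanɛrɛd]), so there is no rule changing /d/ to [z] before the 1SG.POSS suffix.
The underlying segment must be /z/; voiced fricatives become stops word-finally, yielding [d] there.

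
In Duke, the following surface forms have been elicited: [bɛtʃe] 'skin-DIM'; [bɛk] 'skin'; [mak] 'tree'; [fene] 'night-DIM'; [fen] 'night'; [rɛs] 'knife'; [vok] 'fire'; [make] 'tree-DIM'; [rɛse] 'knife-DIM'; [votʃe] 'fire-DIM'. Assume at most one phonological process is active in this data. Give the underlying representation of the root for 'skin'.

In [bɛtʃe] and [bɛk] the final segment of 'skin' alternates: [tʃ] ~ [k].
But 'tree' keeps [k] in both environments ([make], [mak]), so there is no rule changing /k/ to [tʃ] before the DIM suffix.
The underlying segment must be /tʃ/; palato-alveolar /tʃ/ becomes [k] when no front vowel follows, yielding [k] there.

/bɛtʃ/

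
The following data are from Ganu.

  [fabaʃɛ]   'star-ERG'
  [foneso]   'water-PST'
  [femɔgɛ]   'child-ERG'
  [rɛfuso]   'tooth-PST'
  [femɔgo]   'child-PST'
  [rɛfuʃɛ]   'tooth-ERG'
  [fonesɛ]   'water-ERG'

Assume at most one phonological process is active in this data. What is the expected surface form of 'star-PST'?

[fabaso]

'tooth' shows [s] ~ [ʃ] at the end of the stem ([rɛfuso] vs [rɛfuʃɛ]).
The stem 'water' ([foneso], [fonesɛ]) shows [s] unchanged in both environments, so [s] cannot be basic with [ʃ] derived before the ERG suffix.
The underlying segment must be /ʃ/; palato-alveolar /ʃ/ becomes [s] when no front vowel follows, yielding [s] there.
From [fabaʃɛ] the stem 'star' is /fabaʃ/; when no front vowel follows this yields [fabaso].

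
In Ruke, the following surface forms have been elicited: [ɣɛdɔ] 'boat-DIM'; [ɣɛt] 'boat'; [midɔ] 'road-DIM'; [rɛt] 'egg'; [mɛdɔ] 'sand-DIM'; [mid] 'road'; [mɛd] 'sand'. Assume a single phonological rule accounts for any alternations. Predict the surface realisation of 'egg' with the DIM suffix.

'boat' shows [d] ~ [t] at the end of the stem ([ɣɛdɔ] vs [ɣɛt]).
If /d/ were underlying and a rule turned it into [t] in isolation, 'road' would also alternate; but it has [d] in both [midɔ] and [mid].
So /t/ is underlying, and a rule of intervocalic voicing — voiceless stops become voiced between vowels — gives [d].
The one attested form of 'egg', [rɛt], shows underlying /rɛt/. Applying the same rule between vowels gives [rɛdɔ].

[rɛdɔ]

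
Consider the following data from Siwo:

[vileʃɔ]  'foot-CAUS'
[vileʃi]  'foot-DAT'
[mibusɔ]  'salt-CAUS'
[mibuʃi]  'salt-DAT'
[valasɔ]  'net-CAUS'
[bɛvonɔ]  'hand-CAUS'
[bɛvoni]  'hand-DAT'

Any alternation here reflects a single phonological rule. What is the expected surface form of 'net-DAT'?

In [mibusɔ] and [mibuʃi] the final segment of 'salt' alternates: [s] ~ [ʃ].
Compare 'foot', with invariant [ʃ] in [vileʃɔ] and [vileʃi]: an analysis with underlying /ʃ/ and a rule producing [s] before the CAUS suffix would wrongly predict alternation here too.
So /s/ is underlying, and a rule of palatalization before a front vowel — /s/ becomes palato-alveolar [ʃ] before a front vowel — gives [ʃ].
From [valasɔ] the stem 'net' is /valas/; before a front vowel this yields [valaʃi].

[valaʃi]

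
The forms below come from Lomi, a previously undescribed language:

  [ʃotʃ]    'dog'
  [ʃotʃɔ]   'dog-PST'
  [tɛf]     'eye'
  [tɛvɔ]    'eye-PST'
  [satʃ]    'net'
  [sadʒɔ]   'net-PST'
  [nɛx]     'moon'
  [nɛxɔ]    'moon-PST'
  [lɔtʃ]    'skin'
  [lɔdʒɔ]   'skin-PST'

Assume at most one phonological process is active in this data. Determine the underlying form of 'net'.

The root 'net' surfaces as [satʃ] and [sadʒɔ], with a stem-final [tʃ] ~ [dʒ] alternation.
But 'dog' keeps [tʃ] in both environments ([ʃotʃ], [ʃotʃɔ]), so there is no rule changing /tʃ/ to [dʒ] before the PST suffix.
Therefore /dʒ/ is basic and [tʃ] is derived by word-final obstruent devoicing (voiced obstruents become voiceless word-finally).

/sadʒ/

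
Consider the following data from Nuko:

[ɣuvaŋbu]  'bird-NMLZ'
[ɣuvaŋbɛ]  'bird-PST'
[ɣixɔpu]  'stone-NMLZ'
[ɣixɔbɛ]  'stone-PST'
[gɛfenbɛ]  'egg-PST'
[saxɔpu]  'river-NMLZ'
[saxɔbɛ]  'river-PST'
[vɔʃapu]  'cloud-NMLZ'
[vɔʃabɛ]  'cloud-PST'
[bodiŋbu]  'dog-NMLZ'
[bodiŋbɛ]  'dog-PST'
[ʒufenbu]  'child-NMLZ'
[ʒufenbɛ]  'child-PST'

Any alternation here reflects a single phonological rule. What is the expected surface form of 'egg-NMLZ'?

The NMLZ suffix surfaces as [-bu] and [-pu], depending on the final segment of the stem.
By contrast the PST suffix keeps its initial [b] throughout — that segment must be underlying.
So the underlying form is /-pu/, and voiceless stops become voiced after a nasal.
After 'egg', which ends in a nasal, the suffix surfaces as [-bu], giving [gɛfenbu].

[gɛfenbu]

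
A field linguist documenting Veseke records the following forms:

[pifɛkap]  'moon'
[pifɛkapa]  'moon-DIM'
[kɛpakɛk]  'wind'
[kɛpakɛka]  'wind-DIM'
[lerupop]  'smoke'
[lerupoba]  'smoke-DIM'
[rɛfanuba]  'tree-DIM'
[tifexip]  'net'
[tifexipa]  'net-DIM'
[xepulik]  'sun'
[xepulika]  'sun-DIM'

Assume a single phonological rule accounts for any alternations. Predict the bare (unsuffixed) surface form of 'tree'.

[rɛfanup]

The root 'smoke' surfaces as [lerupop] and [lerupoba], with a stem-final [p] ~ [b] alternation.
But 'moon' keeps [p] in both environments ([pifɛkap], [pifɛkapa]), so there is no rule changing /p/ to [b] before the DIM suffix.
Therefore /b/ is basic and [p] is derived by word-final obstruent devoicing (voiced obstruents become voiceless word-finally).
From [rɛfanuba] the stem 'tree' is /rɛfanub/; word-finally this yields [rɛfanup].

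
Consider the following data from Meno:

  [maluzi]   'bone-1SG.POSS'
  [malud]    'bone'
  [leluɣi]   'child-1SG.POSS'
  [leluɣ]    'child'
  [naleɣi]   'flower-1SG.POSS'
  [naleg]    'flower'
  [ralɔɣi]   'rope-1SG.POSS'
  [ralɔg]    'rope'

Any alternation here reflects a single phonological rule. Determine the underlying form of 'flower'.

The stem for 'flower' ends in [ɣ] in [naleɣi] but [g] in [naleg].
But 'child' keeps [ɣ] in both environments ([leluɣi], [leluɣ]), so there is no rule changing /ɣ/ to [g] in isolation.
The underlying segment must be /g/; voiced stops become fricatives between vowels, yielding [ɣ] there.

/naleg/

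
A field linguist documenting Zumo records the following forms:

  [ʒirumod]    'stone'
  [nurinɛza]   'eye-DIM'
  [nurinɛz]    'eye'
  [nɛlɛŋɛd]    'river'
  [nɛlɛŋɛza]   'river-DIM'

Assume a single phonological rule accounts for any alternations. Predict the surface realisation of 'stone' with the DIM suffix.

[ʒirumoza]

'river' shows [d] ~ [z] at the end of the stem ([nɛlɛŋɛd] vs [nɛlɛŋɛza]).
Compare 'eye', with invariant [z] in [nurinɛz] and [nurinɛza]: an analysis with underlying /z/ and a rule producing [d] in isolation would wrongly predict alternation here too.
The underlying segment must be /d/; voiced stops become fricatives between vowels, yielding [z] there.
From [ʒirumod] the stem 'stone' is /ʒirumod/; between vowels this yields [ʒirumoza].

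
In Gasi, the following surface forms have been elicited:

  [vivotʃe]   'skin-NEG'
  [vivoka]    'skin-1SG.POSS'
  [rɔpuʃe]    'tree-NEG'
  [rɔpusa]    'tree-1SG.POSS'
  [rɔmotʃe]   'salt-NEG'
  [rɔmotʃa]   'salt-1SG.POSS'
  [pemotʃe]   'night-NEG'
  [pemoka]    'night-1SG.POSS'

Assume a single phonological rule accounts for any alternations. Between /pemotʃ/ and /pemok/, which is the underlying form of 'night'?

'night' shows [tʃ] ~ [k] at the end of the stem ([pemotʃe] vs [pemoka]).
If /tʃ/ were underlying and a rule turned it into [k] before the 1SG.POSS suffix, 'salt' would also alternate; but it has [tʃ] in both [rɔmotʃe] and [rɔmotʃa].
The alternation reflects palatalization before a front vowel: /k/ and /s/ become palato-alveolar [tʃ] and [ʃ] before a front vowel. /k/ is underlying.

/pemok/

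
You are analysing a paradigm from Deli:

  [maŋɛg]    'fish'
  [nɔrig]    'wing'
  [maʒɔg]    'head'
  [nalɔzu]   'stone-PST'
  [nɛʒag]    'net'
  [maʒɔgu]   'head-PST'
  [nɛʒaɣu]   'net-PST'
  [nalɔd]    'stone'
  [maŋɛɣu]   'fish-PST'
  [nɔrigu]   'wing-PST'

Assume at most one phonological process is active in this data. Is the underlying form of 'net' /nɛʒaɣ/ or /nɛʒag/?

/nɛʒaɣ/

In [nɛʒag] and [nɛʒaɣu] the final segment of 'net' alternates: [g] ~ [ɣ].
Compare 'head', with invariant [g] in [maʒɔg] and [maʒɔgu]: an analysis with underlying /g/ and a rule producing [ɣ] before the PST suffix would wrongly predict alternation here too.
Therefore /ɣ/ is basic and [g] is derived by word-final hardening (voiced fricatives become stops word-finally).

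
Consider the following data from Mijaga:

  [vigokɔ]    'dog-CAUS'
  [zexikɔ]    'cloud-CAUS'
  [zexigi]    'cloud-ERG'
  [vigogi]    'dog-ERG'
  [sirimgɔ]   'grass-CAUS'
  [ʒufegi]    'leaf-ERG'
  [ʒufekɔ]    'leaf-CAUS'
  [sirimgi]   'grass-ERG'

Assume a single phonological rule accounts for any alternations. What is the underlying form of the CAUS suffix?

/-kɔ/

The CAUS morpheme has two allomorphs, [-gɔ] and [-kɔ].
By contrast the ERG suffix keeps its initial [g] throughout — that segment must be underlying.
The CAUS suffix is therefore /-kɔ/ underlyingly, with post-nasal voicing: voiceless stops become voiced after a nasal.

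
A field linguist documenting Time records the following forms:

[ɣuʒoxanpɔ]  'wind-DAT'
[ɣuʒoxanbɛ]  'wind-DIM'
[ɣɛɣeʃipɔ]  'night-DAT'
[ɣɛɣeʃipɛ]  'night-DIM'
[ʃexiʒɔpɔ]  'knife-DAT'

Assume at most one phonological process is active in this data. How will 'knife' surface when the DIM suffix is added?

[ʃexiʒɔpɛ]

The DIM suffix surfaces as [-bɛ] and [-pɛ], depending on the final segment of the stem.
By contrast the DAT suffix keeps its initial [p] throughout — that segment must be underlying.
The DIM suffix is therefore /-bɛ/ underlyingly, with post-vocalic devoicing: voiced stops become voiceless after a vowel.
After 'knife', which ends in a vowel, the suffix surfaces as [-pɛ], giving [ʃexiʒɔpɛ].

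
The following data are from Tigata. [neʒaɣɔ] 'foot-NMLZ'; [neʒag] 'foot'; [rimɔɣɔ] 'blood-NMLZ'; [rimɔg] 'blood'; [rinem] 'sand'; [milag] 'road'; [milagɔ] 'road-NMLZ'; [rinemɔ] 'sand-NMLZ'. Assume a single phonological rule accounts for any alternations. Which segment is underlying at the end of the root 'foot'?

/ɣ/

In [neʒag] and [neʒaɣɔ] the final segment of 'foot' alternates: [g] ~ [ɣ].
Compare 'road', with invariant [g] in [milag] and [milagɔ]: an analysis with underlying /g/ and a rule producing [ɣ] before the NMLZ suffix would wrongly predict alternation here too.
The underlying segment must be /ɣ/; voiced fricatives become stops word-finally, yielding [g] there.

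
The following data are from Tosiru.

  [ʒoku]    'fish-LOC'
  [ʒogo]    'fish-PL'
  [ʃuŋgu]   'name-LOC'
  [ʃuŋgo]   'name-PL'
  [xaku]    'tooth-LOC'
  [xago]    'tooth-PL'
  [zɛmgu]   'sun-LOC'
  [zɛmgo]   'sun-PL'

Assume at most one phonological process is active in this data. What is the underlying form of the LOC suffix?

The LOC morpheme has two allomorphs, [-gu] and [-ku].
By contrast the PL suffix keeps its initial [g] throughout — that segment must be underlying.
The LOC suffix is therefore /-ku/ underlyingly, with post-nasal voicing: voiceless stops become voiced after a nasal.

/-ku/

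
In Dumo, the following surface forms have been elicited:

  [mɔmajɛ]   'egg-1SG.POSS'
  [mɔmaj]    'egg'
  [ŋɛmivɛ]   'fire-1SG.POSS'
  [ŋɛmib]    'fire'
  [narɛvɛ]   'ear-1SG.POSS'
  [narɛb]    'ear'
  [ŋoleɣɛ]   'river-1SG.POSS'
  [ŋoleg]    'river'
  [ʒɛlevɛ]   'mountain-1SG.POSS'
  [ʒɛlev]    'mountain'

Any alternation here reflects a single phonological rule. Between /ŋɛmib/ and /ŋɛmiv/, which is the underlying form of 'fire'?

'fire' shows [v] ~ [b] at the end of the stem ([ŋɛmivɛ] vs [ŋɛmib]).
Compare 'mountain', with invariant [v] in [ʒɛlevɛ] and [ʒɛlev]: an analysis with underlying /v/ and a rule producing [b] in isolation would wrongly predict alternation here too.
So /b/ is underlying, and a rule of intervocalic spirantization — voiced stops become fricatives between vowels — gives [v].

/ŋɛmib/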